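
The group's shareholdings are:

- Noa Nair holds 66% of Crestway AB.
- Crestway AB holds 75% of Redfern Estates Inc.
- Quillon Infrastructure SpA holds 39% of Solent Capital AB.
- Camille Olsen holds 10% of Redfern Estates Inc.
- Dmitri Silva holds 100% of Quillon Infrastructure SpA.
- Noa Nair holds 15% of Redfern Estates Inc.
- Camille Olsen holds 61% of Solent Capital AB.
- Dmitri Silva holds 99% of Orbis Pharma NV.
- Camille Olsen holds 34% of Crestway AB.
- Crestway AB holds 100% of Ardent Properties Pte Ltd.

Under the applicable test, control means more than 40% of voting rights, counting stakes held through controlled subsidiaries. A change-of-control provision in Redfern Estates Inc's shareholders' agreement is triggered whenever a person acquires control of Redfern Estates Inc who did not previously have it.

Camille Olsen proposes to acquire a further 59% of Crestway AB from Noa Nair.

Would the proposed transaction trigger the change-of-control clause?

Yes

The purchase adds only to Camille's holdings (Noa's stake shrinks), so Camille is the only person who could newly come to control Redfern.
Camille holds 61% of Solent, so Camille controls Solent.
In Redfern, Camille's side holds only 10%, not > 40%.
So before the transaction, Camille does not control Redfern.
After the purchase, Camille's direct stake in Crestway rises to 34% + 59% = 93%, and Noa's stake falls to 7%.
Camille holds 93% of Crestway, so Camille controls Crestway.
Crestway and Camille together hold 75% + 10% = 85% of Redfern, so Camille controls Redfern.
Camille did not control Redfern before and does after, so the clause is triggered.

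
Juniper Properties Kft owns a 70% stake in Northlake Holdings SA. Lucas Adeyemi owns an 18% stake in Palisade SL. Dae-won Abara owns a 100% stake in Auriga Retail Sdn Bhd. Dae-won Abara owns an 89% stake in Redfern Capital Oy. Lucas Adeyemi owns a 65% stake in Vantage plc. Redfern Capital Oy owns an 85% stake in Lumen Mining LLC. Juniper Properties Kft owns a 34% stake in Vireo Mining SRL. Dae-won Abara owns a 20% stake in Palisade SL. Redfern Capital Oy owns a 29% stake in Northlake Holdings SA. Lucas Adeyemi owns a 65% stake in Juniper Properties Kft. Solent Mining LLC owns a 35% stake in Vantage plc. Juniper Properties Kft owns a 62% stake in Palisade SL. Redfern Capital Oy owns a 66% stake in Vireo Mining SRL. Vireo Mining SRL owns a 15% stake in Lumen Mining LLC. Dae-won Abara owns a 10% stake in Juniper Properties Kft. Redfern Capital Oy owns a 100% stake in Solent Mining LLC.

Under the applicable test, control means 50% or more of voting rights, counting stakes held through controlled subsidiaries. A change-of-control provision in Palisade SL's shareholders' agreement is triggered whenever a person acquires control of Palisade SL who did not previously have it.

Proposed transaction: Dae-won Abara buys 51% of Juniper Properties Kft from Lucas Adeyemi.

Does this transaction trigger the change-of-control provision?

The purchase adds only to Dae-won's holdings (Lucas's stake shrinks), so Dae-won is the only person who could newly come to control Palisade.
Dae-won holds 89% of Redfern, so Dae-won controls Redfern.
Redfern holds 66% of Vireo, so Dae-won controls Vireo.
Redfern holds 100% of Solent, so Dae-won controls Solent.
Dae-won holds 100% of Auriga, so Dae-won controls Auriga.
Vireo and Redfern together hold 15% + 85% = 100% of Lumen, so Dae-won controls Lumen.
In Palisade, Dae-won's side holds only 20%, not ≥ 50%.
So before the transaction, Dae-won does not control Palisade.
After the purchase, Dae-won's direct stake in Juniper rises to 10% + 51% = 61%, and Lucas's stake falls to 14%.
Dae-won holds 61% of Juniper, so Dae-won controls Juniper.
Dae-won and Juniper together hold 20% + 62% = 82% of Palisade, so Dae-won controls Palisade.
Dae-won did not control Palisade before and does after, so the clause is triggered.

Yes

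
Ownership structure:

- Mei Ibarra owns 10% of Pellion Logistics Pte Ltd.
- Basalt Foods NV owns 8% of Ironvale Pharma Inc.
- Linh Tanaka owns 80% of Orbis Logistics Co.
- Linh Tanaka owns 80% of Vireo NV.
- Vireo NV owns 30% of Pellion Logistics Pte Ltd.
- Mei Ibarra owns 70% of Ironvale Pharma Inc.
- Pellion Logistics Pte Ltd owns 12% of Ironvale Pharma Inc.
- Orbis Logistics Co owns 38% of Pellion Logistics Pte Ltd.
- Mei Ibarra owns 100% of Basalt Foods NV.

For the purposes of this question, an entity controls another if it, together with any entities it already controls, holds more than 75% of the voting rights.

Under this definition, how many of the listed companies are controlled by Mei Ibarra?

Mei holds 100% of Basalt, so Mei controls Basalt.
Basalt and Mei together hold 8% + 70% = 78% of Ironvale, so Mei controls Ironvale.
No other company's threshold is met.
Mei controls 2 companies.

2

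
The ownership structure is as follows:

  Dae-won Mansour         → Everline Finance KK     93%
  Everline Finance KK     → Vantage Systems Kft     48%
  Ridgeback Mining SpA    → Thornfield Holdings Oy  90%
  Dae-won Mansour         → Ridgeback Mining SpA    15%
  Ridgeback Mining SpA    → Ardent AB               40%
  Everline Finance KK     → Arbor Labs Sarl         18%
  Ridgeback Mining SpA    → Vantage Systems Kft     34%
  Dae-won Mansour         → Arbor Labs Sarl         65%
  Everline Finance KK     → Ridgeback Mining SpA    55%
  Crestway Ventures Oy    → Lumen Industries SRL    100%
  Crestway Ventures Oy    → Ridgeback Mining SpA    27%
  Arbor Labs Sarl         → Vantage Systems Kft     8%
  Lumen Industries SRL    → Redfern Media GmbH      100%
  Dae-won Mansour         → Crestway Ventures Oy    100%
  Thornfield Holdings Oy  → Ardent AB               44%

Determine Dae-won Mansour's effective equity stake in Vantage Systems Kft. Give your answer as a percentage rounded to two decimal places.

Dae-won reaches Vantage along 6 paths.
Via Everline: 93% × 48% = 44.64%.
Via Everline → Ridgeback: 93% × 55% × 34% = 17.391%.
Via Crestway → Ridgeback: 100% × 27% × 34% = 9.18%.
Via Ridgeback: 15% × 34% = 5.1%.
Via Everline → Arbor: 93% × 18% × 8% = 1.3392%.
Via Arbor: 65% × 8% = 5.2%.
Total: 44.64% + 17.391% + 9.18% + 5.1% + 1.3392% + 5.2% = 82.8502%.
Rounded: 82.85%.

82.85%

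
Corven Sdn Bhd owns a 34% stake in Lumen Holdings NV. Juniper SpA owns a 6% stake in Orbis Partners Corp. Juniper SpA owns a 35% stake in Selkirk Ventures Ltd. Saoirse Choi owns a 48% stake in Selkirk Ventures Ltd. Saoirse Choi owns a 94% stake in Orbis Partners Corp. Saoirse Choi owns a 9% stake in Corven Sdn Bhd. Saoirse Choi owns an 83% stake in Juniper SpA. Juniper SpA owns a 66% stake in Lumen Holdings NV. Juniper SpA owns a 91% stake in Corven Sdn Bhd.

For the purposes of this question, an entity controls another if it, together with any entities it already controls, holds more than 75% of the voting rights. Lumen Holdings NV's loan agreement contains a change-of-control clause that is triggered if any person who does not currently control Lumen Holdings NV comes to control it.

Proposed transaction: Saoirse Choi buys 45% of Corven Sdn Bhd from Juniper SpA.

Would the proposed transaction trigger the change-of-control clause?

The purchase adds only to Saoirse's holdings (Juniper's stake shrinks), so Saoirse is the only person who could newly come to control Lumen.
Saoirse holds 83% of Juniper, so Saoirse controls Juniper.
Saoirse and Juniper together hold 9% + 91% = 100% of Corven, so Saoirse controls Corven.
Juniper and Corven together hold 66% + 34% = 100% of Lumen, so Saoirse controls Lumen.
So Saoirse already controls Lumen before the transaction.
After the purchase, Saoirse's direct stake in Corven rises to 9% + 45% = 54%, and Juniper's stake falls to 46%.
Saoirse controlled Lumen already, so this is not a new person acquiring control; every other person's position is unchanged or reduced.
No new person acquires control, so the clause is not triggered.

No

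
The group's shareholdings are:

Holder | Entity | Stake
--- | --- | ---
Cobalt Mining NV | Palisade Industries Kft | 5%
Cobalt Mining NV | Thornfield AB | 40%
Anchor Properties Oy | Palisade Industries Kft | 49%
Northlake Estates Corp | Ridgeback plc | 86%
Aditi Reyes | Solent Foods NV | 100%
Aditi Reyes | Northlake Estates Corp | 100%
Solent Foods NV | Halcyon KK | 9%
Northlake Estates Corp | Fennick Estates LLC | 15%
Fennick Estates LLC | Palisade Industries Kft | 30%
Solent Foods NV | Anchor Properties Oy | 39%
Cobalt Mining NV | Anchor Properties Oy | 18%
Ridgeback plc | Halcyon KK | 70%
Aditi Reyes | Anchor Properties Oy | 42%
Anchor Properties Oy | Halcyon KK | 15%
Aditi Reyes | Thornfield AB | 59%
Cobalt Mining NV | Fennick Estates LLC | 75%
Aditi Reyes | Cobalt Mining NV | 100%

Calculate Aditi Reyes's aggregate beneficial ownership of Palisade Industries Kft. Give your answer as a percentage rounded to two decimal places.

Aditi reaches Palisade along 6 paths.
Via Cobalt: 100% × 5% = 5%.
Via Northlake → Fennick: 100% × 15% × 30% = 4.5%.
Via Cobalt → Fennick: 100% × 75% × 30% = 22.5%.
Via Solent → Anchor: 100% × 39% × 49% = 19.11%.
Via Anchor: 42% × 49% = 20.58%.
Via Cobalt → Anchor: 100% × 18% × 49% = 8.82%.
Total: 5% + 4.5% + 22.5% + 19.11% + 20.58% + 8.82% = 80.51%.

80.51%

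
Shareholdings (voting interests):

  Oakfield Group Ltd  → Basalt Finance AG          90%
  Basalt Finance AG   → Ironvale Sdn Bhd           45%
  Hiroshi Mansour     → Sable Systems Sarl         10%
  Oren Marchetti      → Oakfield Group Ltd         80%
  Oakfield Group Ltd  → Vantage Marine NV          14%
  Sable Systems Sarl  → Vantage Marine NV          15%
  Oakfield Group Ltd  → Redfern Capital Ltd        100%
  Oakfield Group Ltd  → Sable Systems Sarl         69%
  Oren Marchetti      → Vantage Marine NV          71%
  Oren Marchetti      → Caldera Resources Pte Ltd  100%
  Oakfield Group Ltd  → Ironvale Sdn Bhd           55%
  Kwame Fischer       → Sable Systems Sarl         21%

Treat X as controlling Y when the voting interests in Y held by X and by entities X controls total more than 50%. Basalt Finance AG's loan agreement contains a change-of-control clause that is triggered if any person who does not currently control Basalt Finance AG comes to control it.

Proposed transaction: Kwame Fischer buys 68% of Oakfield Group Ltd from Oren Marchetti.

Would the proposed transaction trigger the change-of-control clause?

Yes

The purchase adds only to Kwame's holdings (Oren's stake shrinks), so Kwame is the only person who could newly come to control Basalt.
Kwame's largest direct stake is 21% in Sable, which does not meet the threshold, so Kwame controls no company.
Neither Kwame nor any entity Kwame controls holds any voting interest in Basalt.
So before the transaction, Kwame does not control Basalt.
After the purchase, Kwame holds 68% of Oakfield directly, and Oren's stake falls to 12%.
Kwame holds 68% of Oakfield, so Kwame controls Oakfield.
Oakfield holds 90% of Basalt, so Kwame controls Basalt.
Kwame did not control Basalt before and does after, so the clause is triggered.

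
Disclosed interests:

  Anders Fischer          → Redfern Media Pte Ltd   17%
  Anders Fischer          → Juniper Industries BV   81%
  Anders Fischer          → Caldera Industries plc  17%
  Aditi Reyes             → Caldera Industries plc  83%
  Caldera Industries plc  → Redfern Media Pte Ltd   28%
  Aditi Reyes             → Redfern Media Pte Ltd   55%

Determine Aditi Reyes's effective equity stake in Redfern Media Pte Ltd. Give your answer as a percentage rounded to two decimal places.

78.24%

Aditi reaches Redfern along 2 paths.
Direct stake: 55% = 55%.
Via Caldera: 83% × 28% = 23.24%.
Total: 55% + 23.24% = 78.24%.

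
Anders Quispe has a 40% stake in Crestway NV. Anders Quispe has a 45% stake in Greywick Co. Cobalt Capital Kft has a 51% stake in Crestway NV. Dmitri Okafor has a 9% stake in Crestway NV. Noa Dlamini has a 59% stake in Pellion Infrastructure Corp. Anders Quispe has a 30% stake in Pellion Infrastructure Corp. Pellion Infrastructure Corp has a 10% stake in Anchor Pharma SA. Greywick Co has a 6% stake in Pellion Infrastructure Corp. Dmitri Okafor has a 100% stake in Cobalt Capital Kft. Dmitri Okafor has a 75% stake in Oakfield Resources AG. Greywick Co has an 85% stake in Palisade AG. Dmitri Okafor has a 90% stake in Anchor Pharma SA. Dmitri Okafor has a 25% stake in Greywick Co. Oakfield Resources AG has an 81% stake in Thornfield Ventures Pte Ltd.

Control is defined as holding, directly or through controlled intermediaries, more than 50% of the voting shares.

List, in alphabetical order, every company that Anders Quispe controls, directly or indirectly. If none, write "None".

Anders's largest direct stake is 45% in Greywick, which does not meet the threshold.

None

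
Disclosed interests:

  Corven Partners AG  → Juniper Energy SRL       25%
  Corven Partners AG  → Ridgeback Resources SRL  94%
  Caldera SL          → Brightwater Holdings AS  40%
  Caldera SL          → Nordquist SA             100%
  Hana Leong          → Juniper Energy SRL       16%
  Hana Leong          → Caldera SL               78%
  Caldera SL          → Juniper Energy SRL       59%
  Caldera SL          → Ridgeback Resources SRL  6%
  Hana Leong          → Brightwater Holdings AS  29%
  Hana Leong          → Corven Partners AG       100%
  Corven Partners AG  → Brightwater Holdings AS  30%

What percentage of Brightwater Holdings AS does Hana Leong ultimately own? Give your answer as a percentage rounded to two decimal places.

Hana reaches Brightwater along 3 paths.
Direct stake: 29% = 29%.
Via Caldera: 78% × 40% = 31.2%.
Via Corven: 100% × 30% = 30%.
Total: 29% + 31.2% + 30% = 90.2%.
Rounded: 90.20%.

90.20%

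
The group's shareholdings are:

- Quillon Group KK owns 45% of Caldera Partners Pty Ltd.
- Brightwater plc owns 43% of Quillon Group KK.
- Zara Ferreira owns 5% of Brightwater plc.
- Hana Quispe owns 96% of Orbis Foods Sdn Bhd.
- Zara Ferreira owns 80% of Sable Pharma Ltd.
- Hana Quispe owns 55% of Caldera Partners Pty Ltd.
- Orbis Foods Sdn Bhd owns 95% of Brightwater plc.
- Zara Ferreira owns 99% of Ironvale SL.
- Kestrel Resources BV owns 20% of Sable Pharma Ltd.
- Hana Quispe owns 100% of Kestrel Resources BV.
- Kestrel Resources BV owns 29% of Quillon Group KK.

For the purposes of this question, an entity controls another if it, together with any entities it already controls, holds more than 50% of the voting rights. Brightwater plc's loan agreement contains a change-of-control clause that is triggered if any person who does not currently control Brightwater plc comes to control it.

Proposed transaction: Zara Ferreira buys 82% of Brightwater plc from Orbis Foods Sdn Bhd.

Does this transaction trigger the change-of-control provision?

The purchase adds only to Zara's holdings (Orbis's stake shrinks), so Zara is the only person who could newly come to control Brightwater.
Zara holds 80% of Sable, so Zara controls Sable.
Zara holds 99% of Ironvale, so Zara controls Ironvale.
In Brightwater, Zara's side holds only 5%, not > 50%.
So before the transaction, Zara does not control Brightwater.
After the purchase, Zara's direct stake in Brightwater rises to 5% + 82% = 87%, and Orbis's stake falls to 13%.
Zara holds 87% of Brightwater, so Zara controls Brightwater.
Zara did not control Brightwater before and does after, so the clause is triggered.

Yes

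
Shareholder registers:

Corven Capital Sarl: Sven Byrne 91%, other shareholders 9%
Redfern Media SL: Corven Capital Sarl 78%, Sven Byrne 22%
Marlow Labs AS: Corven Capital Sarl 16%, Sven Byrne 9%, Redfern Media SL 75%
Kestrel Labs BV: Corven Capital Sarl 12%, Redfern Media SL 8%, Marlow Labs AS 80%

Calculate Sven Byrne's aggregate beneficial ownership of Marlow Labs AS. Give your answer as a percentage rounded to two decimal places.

Sven reaches Marlow along 4 paths.
Via Corven: 91% × 16% = 14.56%.
Direct stake: 9% = 9%.
Via Corven → Redfern: 91% × 78% × 75% = 53.235%.
Via Redfern: 22% × 75% = 16.5%.
Total: 14.56% + 9% + 53.235% + 16.5% = 93.295%.
Rounded: 93.30%.

93.30%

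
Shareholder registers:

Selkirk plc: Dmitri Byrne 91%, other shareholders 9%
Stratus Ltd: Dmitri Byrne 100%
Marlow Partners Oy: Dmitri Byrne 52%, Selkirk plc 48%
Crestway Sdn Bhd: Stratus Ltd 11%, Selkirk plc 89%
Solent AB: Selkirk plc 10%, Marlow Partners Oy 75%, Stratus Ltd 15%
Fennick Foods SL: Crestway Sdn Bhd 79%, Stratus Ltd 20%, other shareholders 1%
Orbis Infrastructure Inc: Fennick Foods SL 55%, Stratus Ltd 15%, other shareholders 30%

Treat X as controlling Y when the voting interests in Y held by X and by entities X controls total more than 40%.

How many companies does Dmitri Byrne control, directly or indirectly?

7

Dmitri holds 91% of Selkirk, so Dmitri controls Selkirk.
Dmitri holds 100% of Stratus, so Dmitri controls Stratus.
Dmitri and Selkirk together hold 52% + 48% = 100% of Marlow, so Dmitri controls Marlow.
Stratus and Selkirk together hold 11% + 89% = 100% of Crestway, so Dmitri controls Crestway.
Selkirk and Marlow and Stratus together hold 10% + 75% + 15% = 100% of Solent, so Dmitri controls Solent.
Crestway and Stratus together hold 79% + 20% = 99% of Fennick, so Dmitri controls Fennick.
Fennick and Stratus together hold 55% + 15% = 70% of Orbis, so Dmitri controls Orbis.
Dmitri controls 7 companies.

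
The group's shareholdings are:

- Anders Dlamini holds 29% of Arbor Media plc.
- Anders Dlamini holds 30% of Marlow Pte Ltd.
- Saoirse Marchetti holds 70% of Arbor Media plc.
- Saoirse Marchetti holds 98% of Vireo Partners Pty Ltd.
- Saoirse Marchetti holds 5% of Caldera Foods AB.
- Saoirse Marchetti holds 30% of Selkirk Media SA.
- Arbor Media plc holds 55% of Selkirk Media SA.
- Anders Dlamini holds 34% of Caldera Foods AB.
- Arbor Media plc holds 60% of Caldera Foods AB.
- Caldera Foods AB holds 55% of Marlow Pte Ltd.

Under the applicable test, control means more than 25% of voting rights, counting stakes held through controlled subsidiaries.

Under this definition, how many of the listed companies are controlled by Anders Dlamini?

Anders holds 29% of Arbor, so Anders controls Arbor.
Arbor and Anders together hold 60% + 34% = 94% of Caldera, so Anders controls Caldera.
Arbor holds 55% of Selkirk, so Anders controls Selkirk.
Caldera and Anders together hold 55% + 30% = 85% of Marlow, so Anders controls Marlow.
No other company's threshold is met.
Anders controls 4 companies.

4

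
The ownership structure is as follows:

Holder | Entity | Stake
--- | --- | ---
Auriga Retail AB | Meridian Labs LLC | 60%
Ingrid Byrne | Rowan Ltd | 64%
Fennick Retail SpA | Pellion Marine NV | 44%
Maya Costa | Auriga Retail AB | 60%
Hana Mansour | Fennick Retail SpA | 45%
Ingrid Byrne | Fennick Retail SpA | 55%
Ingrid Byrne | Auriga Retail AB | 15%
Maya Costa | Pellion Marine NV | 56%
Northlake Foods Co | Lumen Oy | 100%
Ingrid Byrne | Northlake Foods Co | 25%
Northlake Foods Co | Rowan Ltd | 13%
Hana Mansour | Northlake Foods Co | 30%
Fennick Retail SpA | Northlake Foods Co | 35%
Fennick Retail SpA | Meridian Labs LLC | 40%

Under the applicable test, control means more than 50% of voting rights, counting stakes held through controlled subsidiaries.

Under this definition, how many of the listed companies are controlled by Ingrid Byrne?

Ingrid holds 55% of Fennick, so Ingrid controls Fennick.
Ingrid and Fennick together hold 25% + 35% = 60% of Northlake, so Ingrid controls Northlake.
Northlake and Ingrid together hold 13% + 64% = 77% of Rowan, so Ingrid controls Rowan.
Northlake holds 100% of Lumen, so Ingrid controls Lumen.
No other company's threshold is met.
Ingrid controls 4 companies.

4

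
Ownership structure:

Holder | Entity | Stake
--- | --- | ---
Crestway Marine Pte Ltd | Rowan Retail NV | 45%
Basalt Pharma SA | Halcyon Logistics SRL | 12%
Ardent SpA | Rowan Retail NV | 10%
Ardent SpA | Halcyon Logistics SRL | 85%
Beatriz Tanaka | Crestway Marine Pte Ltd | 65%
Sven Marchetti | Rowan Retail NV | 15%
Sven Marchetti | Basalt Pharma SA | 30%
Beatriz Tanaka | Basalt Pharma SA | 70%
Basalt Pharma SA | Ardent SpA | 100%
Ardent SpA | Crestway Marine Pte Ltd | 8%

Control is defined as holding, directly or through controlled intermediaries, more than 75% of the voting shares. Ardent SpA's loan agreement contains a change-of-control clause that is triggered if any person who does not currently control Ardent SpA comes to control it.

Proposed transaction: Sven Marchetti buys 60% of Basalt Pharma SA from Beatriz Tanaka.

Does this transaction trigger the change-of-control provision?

Yes

The purchase adds only to Sven's holdings (Beatriz's stake shrinks), so Sven is the only person who could newly come to control Ardent.
Sven's largest direct stake is 30% in Basalt, which does not meet the threshold, so Sven controls no company.
Neither Sven nor any entity Sven controls holds any voting interest in Ardent.
So before the transaction, Sven does not control Ardent.
After the purchase, Sven's direct stake in Basalt rises to 30% + 60% = 90%, and Beatriz's stake falls to 10%.
Sven holds 90% of Basalt, so Sven controls Basalt.
Basalt holds 100% of Ardent, so Sven controls Ardent.
Sven did not control Ardent before and does after, so the clause is triggered.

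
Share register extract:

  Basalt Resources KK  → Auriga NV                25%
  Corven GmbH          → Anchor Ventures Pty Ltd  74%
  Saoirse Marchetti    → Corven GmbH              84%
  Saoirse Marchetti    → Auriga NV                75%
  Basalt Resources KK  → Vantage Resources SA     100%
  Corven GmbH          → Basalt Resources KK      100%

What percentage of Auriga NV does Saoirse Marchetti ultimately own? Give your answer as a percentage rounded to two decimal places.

96.00%

Saoirse reaches Auriga along 2 paths.
Direct stake: 75% = 75%.
Via Corven → Basalt: 84% × 100% × 25% = 21%.
Total: 75% + 21% = 96%.
Rounded: 96.00%.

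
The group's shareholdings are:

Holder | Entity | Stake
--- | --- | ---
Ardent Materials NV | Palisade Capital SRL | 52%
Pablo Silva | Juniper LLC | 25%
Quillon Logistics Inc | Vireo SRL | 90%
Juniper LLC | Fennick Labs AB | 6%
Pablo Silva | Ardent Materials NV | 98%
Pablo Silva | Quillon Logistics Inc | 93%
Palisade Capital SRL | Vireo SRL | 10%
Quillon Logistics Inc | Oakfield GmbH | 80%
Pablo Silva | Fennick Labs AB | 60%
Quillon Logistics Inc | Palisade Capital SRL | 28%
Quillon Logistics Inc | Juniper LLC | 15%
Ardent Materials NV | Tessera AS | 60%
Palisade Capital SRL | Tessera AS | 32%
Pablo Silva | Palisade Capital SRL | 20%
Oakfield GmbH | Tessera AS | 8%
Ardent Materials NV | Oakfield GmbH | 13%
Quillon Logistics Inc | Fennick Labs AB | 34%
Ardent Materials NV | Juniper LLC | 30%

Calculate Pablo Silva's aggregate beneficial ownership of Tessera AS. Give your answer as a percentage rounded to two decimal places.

96.81%

Pablo reaches Tessera along 6 paths.
Via Quillon → Oakfield: 93% × 80% × 8% = 5.952%.
Via Ardent → Oakfield: 98% × 13% × 8% = 1.0192%.
Via Ardent: 98% × 60% = 58.8%.
Via Ardent → Palisade: 98% × 52% × 32% = 16.3072%.
Via Palisade: 20% × 32% = 6.4%.
Via Quillon → Palisade: 93% × 28% × 32% = 8.3328%.
Total: 5.952% + 1.0192% + 58.8% + 16.3072% + 6.4% + 8.3328% = 96.8112%.
Rounded: 96.81%.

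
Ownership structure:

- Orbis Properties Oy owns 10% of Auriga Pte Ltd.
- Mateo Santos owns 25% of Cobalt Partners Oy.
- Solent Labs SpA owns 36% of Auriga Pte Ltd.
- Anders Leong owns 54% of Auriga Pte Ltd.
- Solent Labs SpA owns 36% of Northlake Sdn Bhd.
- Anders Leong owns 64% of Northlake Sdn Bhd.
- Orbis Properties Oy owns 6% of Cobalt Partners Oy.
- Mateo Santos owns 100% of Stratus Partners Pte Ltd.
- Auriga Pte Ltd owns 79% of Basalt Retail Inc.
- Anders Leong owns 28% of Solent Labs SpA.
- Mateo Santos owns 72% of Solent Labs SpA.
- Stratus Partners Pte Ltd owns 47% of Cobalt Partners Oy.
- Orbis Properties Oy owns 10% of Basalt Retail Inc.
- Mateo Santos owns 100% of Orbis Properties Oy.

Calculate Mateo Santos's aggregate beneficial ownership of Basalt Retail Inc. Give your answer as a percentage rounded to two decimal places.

Mateo reaches Basalt along 3 paths.
Via Orbis: 100% × 10% = 10%.
Via Solent → Auriga: 72% × 36% × 79% = 20.4768%.
Via Orbis → Auriga: 100% × 10% × 79% = 7.9%.
Total: 10% + 20.4768% + 7.9% = 38.3768%.
Rounded: 38.38%.

38.38%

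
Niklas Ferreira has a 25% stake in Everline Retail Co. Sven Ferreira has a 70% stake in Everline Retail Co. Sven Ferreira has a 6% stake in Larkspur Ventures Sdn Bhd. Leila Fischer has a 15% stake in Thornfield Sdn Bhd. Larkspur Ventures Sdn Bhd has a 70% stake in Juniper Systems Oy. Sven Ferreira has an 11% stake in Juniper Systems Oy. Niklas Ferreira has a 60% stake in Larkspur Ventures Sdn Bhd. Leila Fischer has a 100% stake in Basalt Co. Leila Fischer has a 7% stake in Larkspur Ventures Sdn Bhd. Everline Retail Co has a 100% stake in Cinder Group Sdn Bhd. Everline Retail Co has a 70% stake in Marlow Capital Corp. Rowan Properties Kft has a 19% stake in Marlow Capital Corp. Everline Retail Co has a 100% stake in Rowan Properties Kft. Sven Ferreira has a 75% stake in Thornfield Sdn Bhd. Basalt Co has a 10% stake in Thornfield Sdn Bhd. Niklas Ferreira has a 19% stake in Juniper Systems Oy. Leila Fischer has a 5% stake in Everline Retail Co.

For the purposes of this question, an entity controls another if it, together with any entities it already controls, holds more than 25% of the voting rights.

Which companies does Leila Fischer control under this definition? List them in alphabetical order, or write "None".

Basalt Co

Leila holds 100% of Basalt, so Leila controls Basalt.
No other company's threshold is met.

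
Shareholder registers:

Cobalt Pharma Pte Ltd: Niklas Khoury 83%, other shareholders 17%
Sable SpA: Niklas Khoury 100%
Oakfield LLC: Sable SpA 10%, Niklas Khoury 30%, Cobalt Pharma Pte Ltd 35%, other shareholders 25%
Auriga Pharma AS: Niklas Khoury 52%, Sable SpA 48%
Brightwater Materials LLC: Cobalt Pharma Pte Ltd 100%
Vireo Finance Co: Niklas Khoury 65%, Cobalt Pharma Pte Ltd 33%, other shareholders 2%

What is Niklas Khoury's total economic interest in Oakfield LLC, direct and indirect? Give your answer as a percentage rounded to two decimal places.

Niklas reaches Oakfield along 3 paths.
Via Sable: 100% × 10% = 10%.
Direct stake: 30% = 30%.
Via Cobalt: 83% × 35% = 29.05%.
Total: 10% + 30% + 29.05% = 69.05%.

69.05%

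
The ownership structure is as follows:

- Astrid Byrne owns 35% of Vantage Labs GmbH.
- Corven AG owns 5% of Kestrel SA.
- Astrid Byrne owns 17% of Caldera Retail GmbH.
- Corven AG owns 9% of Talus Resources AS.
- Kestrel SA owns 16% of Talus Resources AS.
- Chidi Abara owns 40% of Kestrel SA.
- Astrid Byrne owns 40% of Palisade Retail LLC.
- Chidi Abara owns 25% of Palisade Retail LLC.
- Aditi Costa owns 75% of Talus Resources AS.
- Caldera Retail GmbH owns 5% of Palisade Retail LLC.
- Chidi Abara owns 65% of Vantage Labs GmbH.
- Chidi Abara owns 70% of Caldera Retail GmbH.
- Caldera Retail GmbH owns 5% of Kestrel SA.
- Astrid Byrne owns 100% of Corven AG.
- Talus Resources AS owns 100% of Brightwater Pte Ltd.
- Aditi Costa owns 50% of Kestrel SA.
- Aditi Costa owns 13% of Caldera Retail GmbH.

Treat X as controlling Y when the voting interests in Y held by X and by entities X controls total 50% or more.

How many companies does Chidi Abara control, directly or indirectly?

2

Chidi holds 70% of Caldera, so Chidi controls Caldera.
Chidi holds 65% of Vantage, so Chidi controls Vantage.
No other company's threshold is met.
Chidi controls 2 companies.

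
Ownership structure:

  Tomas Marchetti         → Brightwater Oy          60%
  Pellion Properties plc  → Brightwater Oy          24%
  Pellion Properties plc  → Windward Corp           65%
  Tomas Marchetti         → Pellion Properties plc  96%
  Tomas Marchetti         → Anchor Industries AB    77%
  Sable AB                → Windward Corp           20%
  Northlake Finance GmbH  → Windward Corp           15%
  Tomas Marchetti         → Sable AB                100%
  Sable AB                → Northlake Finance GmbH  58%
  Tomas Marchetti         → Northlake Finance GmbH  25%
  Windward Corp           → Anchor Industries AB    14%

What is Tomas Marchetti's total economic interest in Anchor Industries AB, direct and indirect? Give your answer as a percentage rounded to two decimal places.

90.28%

Tomas reaches Anchor along 5 paths.
Via Pellion → Windward: 96% × 65% × 14% = 8.736%.
Via Northlake → Windward: 25% × 15% × 14% = 0.525%.
Via Sable → Northlake → Windward: 100% × 58% × 15% × 14% = 1.218%.
Via Sable → Windward: 100% × 20% × 14% = 2.8%.
Direct stake: 77% = 77%.
Total: 8.736% + 0.525% + 1.218% + 2.8% + 77% = 90.279%.
Rounded: 90.28%.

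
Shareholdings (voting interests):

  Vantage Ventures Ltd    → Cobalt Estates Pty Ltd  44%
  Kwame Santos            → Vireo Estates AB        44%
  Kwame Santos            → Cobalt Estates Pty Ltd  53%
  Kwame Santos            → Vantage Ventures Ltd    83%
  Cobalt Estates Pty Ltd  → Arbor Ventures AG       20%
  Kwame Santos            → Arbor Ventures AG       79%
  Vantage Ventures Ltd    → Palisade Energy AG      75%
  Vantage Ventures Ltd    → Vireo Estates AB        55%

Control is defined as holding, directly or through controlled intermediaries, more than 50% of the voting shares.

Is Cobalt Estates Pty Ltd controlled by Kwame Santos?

Kwame holds 83% of Vantage, so Kwame controls Vantage.
Kwame and Vantage together hold 53% + 44% = 97% of Cobalt, so Kwame controls Cobalt.

Yes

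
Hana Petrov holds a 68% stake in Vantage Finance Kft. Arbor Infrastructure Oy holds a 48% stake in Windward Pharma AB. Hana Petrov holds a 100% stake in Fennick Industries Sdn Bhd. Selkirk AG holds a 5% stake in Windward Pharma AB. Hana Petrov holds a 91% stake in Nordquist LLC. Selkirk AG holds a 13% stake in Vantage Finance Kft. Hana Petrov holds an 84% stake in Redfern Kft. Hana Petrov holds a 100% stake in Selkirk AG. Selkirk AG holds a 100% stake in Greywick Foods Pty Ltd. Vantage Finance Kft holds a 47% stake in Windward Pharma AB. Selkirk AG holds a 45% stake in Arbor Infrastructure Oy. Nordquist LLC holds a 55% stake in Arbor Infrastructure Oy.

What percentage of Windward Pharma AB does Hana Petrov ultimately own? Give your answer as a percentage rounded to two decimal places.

Hana reaches Windward along 5 paths.
Via Selkirk → Vantage: 100% × 13% × 47% = 6.11%.
Via Vantage: 68% × 47% = 31.96%.
Via Selkirk: 100% × 5% = 5%.
Via Nordquist → Arbor: 91% × 55% × 48% = 24.024%.
Via Selkirk → Arbor: 100% × 45% × 48% = 21.6%.
Total: 6.11% + 31.96% + 5% + 24.024% + 21.6% = 88.694%.
Rounded: 88.69%.

88.69%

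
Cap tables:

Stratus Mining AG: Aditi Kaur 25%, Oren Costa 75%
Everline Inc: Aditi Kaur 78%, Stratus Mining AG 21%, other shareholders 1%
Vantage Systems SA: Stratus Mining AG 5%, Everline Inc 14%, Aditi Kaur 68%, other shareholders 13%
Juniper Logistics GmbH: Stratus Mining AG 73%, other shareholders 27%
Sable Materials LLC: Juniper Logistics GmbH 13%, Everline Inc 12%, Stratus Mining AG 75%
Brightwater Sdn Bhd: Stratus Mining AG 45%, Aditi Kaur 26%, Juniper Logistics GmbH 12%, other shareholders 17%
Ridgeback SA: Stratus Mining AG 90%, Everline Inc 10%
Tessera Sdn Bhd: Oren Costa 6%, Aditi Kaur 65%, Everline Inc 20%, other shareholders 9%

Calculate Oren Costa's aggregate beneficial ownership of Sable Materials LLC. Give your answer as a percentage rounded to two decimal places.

Oren reaches Sable along 3 paths.
Via Stratus → Juniper: 75% × 73% × 13% = 7.1175%.
Via Stratus → Everline: 75% × 21% × 12% = 1.89%.
Via Stratus: 75% × 75% = 56.25%.
Total: 7.1175% + 1.89% + 56.25% = 65.2575%.
Rounded: 65.26%.

65.26%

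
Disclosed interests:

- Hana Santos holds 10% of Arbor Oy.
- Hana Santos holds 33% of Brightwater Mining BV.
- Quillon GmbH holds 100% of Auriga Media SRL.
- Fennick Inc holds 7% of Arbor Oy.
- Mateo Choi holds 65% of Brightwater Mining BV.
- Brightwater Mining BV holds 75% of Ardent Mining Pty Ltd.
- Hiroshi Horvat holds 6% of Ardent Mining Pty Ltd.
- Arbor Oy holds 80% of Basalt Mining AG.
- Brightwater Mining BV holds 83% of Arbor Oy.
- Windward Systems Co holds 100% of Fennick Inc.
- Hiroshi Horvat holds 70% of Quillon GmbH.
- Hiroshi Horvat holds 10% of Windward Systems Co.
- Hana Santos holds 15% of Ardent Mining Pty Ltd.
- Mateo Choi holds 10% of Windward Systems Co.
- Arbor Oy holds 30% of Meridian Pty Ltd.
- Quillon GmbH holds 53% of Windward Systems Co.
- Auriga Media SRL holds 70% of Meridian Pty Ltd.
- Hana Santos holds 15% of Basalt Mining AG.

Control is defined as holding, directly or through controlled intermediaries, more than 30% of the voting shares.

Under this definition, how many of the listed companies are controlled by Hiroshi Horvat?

Hiroshi holds 70% of Quillon, so Hiroshi controls Quillon.
Hiroshi and Quillon together hold 10% + 53% = 63% of Windward, so Hiroshi controls Windward.
Windward holds 100% of Fennick, so Hiroshi controls Fennick.
Quillon holds 100% of Auriga, so Hiroshi controls Auriga.
Auriga holds 70% of Meridian, so Hiroshi controls Meridian.
No other company's threshold is met.
Hiroshi controls 5 companies.

5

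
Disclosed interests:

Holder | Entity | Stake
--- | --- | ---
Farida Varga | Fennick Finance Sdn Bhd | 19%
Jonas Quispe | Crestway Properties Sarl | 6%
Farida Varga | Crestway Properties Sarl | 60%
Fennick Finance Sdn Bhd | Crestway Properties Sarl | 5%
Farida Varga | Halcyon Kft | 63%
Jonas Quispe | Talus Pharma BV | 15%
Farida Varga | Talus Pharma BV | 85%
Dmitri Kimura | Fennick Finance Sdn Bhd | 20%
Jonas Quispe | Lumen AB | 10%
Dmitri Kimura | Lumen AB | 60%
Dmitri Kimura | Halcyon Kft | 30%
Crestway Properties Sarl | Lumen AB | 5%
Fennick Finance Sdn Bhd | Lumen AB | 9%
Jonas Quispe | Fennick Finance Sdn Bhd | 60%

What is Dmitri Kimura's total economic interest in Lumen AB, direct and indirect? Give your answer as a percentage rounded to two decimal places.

61.85%

Dmitri reaches Lumen along 3 paths.
Direct stake: 60% = 60%.
Via Fennick: 20% × 9% = 1.8%.
Via Fennick → Crestway: 20% × 5% × 5% = 0.05%.
Total: 60% + 1.8% + 0.05% = 61.85%.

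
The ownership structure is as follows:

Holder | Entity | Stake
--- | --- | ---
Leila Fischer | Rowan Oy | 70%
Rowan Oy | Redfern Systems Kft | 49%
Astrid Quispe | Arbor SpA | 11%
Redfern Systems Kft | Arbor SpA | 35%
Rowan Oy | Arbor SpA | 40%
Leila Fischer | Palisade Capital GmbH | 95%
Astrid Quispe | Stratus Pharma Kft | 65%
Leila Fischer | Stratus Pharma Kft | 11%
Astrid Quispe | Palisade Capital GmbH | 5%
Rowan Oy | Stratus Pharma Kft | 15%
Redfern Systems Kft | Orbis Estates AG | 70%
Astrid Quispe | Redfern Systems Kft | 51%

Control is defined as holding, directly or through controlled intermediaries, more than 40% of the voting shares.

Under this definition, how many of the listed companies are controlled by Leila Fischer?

Leila holds 70% of Rowan, so Leila controls Rowan.
Leila holds 95% of Palisade, so Leila controls Palisade.
Rowan holds 49% of Redfern, so Leila controls Redfern.
Redfern and Rowan together hold 35% + 40% = 75% of Arbor, so Leila controls Arbor.
Redfern holds 70% of Orbis, so Leila controls Orbis.
No other company's threshold is met.
Leila controls 5 companies.

5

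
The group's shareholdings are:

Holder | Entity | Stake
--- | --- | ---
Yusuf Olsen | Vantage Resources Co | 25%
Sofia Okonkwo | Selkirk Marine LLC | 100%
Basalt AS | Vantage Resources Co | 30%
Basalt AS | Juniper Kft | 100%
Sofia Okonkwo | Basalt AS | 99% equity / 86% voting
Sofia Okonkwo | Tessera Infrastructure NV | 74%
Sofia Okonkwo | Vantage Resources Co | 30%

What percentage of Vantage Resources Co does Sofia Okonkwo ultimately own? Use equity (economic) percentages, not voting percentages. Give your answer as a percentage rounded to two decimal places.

59.70%

Sofia reaches Vantage along 2 paths.
Direct stake: 30% = 30%.
Via Basalt: 99% × 30% = 29.7%.
Total: 30% + 29.7% = 59.7%.
Rounded: 59.70%.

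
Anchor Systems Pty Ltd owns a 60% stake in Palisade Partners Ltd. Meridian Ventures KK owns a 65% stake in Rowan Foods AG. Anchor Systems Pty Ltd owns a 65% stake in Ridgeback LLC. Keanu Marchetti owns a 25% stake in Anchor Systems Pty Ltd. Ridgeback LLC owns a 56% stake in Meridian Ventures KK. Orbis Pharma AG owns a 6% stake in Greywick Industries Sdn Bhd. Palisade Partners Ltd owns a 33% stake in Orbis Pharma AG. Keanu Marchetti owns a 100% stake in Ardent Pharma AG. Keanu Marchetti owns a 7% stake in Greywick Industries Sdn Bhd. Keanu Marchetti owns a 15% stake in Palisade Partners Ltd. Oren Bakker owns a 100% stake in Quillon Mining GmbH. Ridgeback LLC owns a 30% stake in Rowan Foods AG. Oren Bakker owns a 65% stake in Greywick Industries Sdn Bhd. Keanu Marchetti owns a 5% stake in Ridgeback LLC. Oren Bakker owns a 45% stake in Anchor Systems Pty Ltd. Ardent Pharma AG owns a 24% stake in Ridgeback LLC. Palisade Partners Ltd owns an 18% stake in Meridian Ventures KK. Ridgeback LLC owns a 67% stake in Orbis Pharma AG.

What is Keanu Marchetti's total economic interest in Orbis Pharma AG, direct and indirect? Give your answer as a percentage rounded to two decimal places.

Keanu reaches Orbis along 5 paths.
Via Palisade: 15% × 33% = 4.95%.
Via Anchor → Palisade: 25% × 60% × 33% = 4.95%.
Via Ardent → Ridgeback: 100% × 24% × 67% = 16.08%.
Via Ridgeback: 5% × 67% = 3.35%.
Via Anchor → Ridgeback: 25% × 65% × 67% = 10.8875%.
Total: 4.95% + 4.95% + 16.08% + 3.35% + 10.8875% = 40.2175%.
Rounded: 40.22%.

40.22%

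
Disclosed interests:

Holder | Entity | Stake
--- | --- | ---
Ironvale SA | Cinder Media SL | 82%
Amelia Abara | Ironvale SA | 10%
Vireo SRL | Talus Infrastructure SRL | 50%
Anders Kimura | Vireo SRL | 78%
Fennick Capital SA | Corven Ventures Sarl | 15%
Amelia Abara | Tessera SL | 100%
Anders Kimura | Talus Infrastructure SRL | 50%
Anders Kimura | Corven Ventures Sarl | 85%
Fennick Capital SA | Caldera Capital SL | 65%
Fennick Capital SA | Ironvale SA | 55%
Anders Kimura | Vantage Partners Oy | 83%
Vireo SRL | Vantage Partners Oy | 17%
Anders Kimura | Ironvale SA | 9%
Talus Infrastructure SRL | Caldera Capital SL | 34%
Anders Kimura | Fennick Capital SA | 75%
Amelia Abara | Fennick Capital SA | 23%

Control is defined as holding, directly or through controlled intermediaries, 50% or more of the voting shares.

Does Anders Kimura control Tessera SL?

Anders holds 78% of Vireo, so Anders controls Vireo.
Anders holds 75% of Fennick, so Anders controls Fennick.
Vireo and Anders together hold 50% + 50% = 100% of Talus, so Anders controls Talus.
Anders and Fennick together hold 9% + 55% = 64% of Ironvale, so Anders controls Ironvale.
Fennick and Anders together hold 15% + 85% = 100% of Corven, so Anders controls Corven.
Anders and Vireo together hold 83% + 17% = 100% of Vantage, so Anders controls Vantage.
Ironvale holds 82% of Cinder, so Anders controls Cinder.
Talus and Fennick together hold 34% + 65% = 99% of Caldera, so Anders controls Caldera.
Neither Anders nor any entity Anders controls holds any voting interest in Tessera.
So Anders does not control Tessera.

No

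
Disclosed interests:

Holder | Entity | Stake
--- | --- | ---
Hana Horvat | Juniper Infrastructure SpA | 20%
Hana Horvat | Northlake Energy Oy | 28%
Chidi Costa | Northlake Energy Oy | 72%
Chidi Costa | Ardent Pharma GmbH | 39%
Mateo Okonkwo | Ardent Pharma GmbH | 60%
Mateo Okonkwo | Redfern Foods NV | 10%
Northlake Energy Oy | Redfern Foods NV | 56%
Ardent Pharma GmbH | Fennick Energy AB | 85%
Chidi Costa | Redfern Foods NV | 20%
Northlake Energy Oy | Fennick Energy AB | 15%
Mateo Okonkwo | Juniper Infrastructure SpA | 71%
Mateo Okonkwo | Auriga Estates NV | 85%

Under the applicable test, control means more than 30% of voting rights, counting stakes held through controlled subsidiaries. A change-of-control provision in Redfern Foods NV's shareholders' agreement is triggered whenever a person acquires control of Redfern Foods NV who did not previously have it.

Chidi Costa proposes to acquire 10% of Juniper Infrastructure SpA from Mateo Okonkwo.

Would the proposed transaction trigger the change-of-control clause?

No

The purchase adds only to Chidi's holdings (Mateo's stake shrinks), so Chidi is the only person who could newly come to control Redfern.
Chidi holds 72% of Northlake, so Chidi controls Northlake.
Chidi and Northlake together hold 20% + 56% = 76% of Redfern, so Chidi controls Redfern.
So Chidi already controls Redfern before the transaction.
After the purchase, Chidi holds 10% of Juniper directly, and Mateo's stake falls to 61%.
Chidi controlled Redfern already, so this is not a new person acquiring control; every other person's position is unchanged or reduced.
No new person acquires control, so the clause is not triggered.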